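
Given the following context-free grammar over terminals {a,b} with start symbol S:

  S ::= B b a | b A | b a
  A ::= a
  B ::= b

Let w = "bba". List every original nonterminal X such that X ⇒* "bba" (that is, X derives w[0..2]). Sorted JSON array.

Convert to CNF:
  S -> B X2 | T0 A | T0 T1
  A -> a
  B -> b
  T0 -> b
  T1 -> a
  X2 -> T0 T1

CYK table (by increasing span) — only the sub-triangle for w[0..2]:
  cell(0,0) b: {B,T0}  orig:{B}
  cell(1,1) b: {B,T0}  orig:{B}
  cell(2,2) a: {A,T1}  orig:{A}
  cell(0,1) bb: ∅
  cell(1,2) ba: {S,X2}  orig:{S}
  cell(0,2) bba: {S}

Original NTs in T[0,2] deriving "bba": ["S"]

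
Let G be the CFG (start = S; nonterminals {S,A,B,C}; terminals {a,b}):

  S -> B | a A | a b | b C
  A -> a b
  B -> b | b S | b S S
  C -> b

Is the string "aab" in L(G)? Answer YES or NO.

CNF form of G:
  S -> T0 A | T0 T1 | T1 C | T1 S | T1 X3 | b
  A -> T0 T1
  B -> T1 S | T1 X2 | b
  C -> b
  T0 -> a
  T1 -> b
  X2 -> S S
  X3 -> S S

Fill CYK table bottom-up:
  cell(0,0) a: {T0}  orig:{}
  cell(1,1) a: {T0}  orig:{}
  cell(2,2) b: {B,C,S,T1}  orig:{B,C,S}
  cell(0,1) aa: ∅
  cell(1,2) ab: {A,S}
  cell(0,2) aab: {S}

S ∈ T[0,2] ⇒ YES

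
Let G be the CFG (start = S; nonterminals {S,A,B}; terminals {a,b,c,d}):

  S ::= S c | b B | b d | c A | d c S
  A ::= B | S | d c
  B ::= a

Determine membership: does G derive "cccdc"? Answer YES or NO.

Convert to CNF:
  S -> S T0 | T0 A | T1 B | T1 T2 | T2 X4
  A -> S T0 | T0 A | T1 B | T1 T2 | T2 T0 | T2 X3 | a
  B -> a
  T0 -> c
  T1 -> b
  T2 -> d
  X3 -> T0 S
  X4 -> T0 S

CYK fill:
  [0..0]={T0}  "c"  orig:{}
  [1..1]={T0}  "c"  orig:{}
  [2..2]={T0}  "c"  orig:{}
  [3..3]={T2}  "d"  orig:{}
  [4..4]={T0}  "c"  orig:{}
  [0..1]=∅  "cc"
  [1..2]=∅  "cc"
  [2..3]=∅  "cd"
  [3..4]={A}  "dc"
  [0..2]=∅  "ccc"
  [1..3]=∅  "ccd"
  [2..4]={A,S}  "cdc"
  [0..3]=∅  "cccd"
  [1..4]={A,S,X3,X4}  "ccdc"  orig:{A,S}
  [0..4]={A,S,X3,X4}  "cccdc"  orig:{A,S}

S ∈ T[0,4] ⇒ YES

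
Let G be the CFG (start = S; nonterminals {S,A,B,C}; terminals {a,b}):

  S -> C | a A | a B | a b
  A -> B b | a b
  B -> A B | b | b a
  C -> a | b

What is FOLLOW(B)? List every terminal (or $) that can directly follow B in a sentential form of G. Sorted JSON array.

Compute FIRST by fixpoint:
pass 1:
  A via A→a b: +{a}
  B via B→A B: +{a}
  B via B→b: +{b}
  C via C→a: +{a}
  C via C→b: +{b}
  S via S→C: +{a,b}
  FIRST(S)={a,b}  FIRST(A)={a}  FIRST(B)={a,b}  FIRST(C)={a,b}
pass 2:
  A via A→B b: +{b}
  FIRST(S)={a,b}  FIRST(A)={a,b}  FIRST(B)={a,b}  FIRST(C)={a,b}
pass 3: done
  FIRST(S)={a,b}  FIRST(A)={a,b}  FIRST(B)={a,b}  FIRST(C)={a,b}

FOLLOW sets:
initialize: $ ∈ FOLLOW(S)
[1]
  A→B b: FOLLOW(B) ⊇ FIRST(b) = {b}; new: +{b}
  B→A B: FOLLOW(A) ⊇ FIRST(B) = {a,b}; new: +{a,b}
  S→C: FOLLOW(C) ⊇ FOLLOW(S) ⊇ {$}; new: +{$}
  S→a A: FOLLOW(A) ⊇ FOLLOW(S) ⊇ {$}; new: +{$}
  S→a B: FOLLOW(B) ⊇ FOLLOW(S) ⊇ {$}; new: +{$}
  FOLLOW(S)={$}  FOLLOW(A)={$,a,b}  FOLLOW(B)={$,b}  FOLLOW(C)={$}
[2] done
  FOLLOW(S)={$}  FOLLOW(A)={$,a,b}  FOLLOW(B)={$,b}  FOLLOW(C)={$}

FOLLOW(B) = ["$", "b"]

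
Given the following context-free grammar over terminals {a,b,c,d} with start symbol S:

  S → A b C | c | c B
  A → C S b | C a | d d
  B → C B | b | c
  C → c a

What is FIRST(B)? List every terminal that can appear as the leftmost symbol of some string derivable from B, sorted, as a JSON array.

Compute FIRST by fixpoint:
pass 1:
  A via A→d d: +{d}
  B via B→b: +{b}
  B via B→c: +{c}
  C via C→c a: +{c}
  S via S→A b C: +{d}
  S via S→c: +{c}
  FIRST(S)={c,d}  FIRST(A)={d}  FIRST(B)={b,c}  FIRST(C)={c}
pass 2:
  A via A→C S b: +{c}
  FIRST(S)={c,d}  FIRST(A)={c,d}  FIRST(B)={b,c}  FIRST(C)={c}
pass 3: (no change)
  FIRST(S)={c,d}  FIRST(A)={c,d}  FIRST(B)={b,c}  FIRST(C)={c}

FIRST(B) = ["b", "c"]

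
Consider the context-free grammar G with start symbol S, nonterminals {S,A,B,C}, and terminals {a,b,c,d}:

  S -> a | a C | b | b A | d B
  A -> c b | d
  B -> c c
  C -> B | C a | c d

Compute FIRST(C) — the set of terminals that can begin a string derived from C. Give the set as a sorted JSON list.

FIRST iteration:
pass 1:
  A via A→c b: +{c}
  A via A→d: +{d}
  B via B→c c: +{c}
  C via C→B: +{c}
  S via S→a: +{a}
  S via S→b: +{b}
  S via S→d B: +{d}
  FIRST(S)={a,b,d}  FIRST(A)={c,d}  FIRST(B)={c}  FIRST(C)={c}
pass 2: (stable)
  FIRST(S)={a,b,d}  FIRST(A)={c,d}  FIRST(B)={c}  FIRST(C)={c}

FIRST(C) = ["c"]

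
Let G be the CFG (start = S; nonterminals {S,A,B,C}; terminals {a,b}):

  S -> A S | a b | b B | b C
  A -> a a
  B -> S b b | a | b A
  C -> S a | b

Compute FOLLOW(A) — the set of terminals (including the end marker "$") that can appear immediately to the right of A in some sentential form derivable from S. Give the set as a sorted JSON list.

FIRST iteration:
round 1:
  A via A→a a: +{a}
  B via B→a: +{a}
  B via B→b A: +{b}
  C via C→b: +{b}
  S via S→A S: +{a}
  S via S→b B: +{b}
  FIRST[S]={a,b}  FIRST[A]={a}  FIRST[B]={a,b}  FIRST[C]={b}
round 2:
  C via C→S a: +{a}
  FIRST[S]={a,b}  FIRST[A]={a}  FIRST[B]={a,b}  FIRST[C]={a,b}
round 3: done
  FIRST[S]={a,b}  FIRST[A]={a}  FIRST[B]={a,b}  FIRST[C]={a,b}

FOLLOW sets:
FOLLOW(S) := {$}
round 1:
  B→S b b: FOLLOW(S) ⊇ FIRST(b) = {b}; new: +{b}
  C→S a: FOLLOW(S) ⊇ FIRST(a) = {a}; new: +{a}
  S→A S: FOLLOW(A) ⊇ FIRST(S) = {a,b}; new: +{a,b}
  S→b B: FOLLOW(B) ⊇ FOLLOW(S) ⊇ {$,a,b}; new: +{$,a,b}
  S→b C: FOLLOW(C) ⊇ FOLLOW(S) ⊇ {$,a,b}; new: +{$,a,b}
  FOLLOW(S)={$,a,b}  FOLLOW(A)={a,b}  FOLLOW(B)={$,a,b}  FOLLOW(C)={$,a,b}
round 2:
  B→b A: FOLLOW(A) ⊇ FOLLOW(B) ⊇ {$,a,b}; new: +{$}
  FOLLOW(S)={$,a,b}  FOLLOW(A)={$,a,b}  FOLLOW(B)={$,a,b}  FOLLOW(C)={$,a,b}
round 3: (no change)
  FOLLOW(S)={$,a,b}  FOLLOW(A)={$,a,b}  FOLLOW(B)={$,a,b}  FOLLOW(C)={$,a,b}

FOLLOW(A) = ["$", "a", "b"]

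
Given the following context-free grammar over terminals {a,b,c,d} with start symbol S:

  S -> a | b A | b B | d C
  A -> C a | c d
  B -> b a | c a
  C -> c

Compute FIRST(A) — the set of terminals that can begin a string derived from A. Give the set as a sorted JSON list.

FIRST iteration:
round 1:
  A via A→c d: +{c}
  B via B→b a: +{b}
  B via B→c a: +{c}
  C via C→c: +{c}
  S via S→a: +{a}
  S via S→b A: +{b}
  S via S→d C: +{d}
  S: {a,b,d}  A: {c}  B: {b,c}  C: {c}
round 2: (stable)
  S: {a,b,d}  A: {c}  B: {b,c}  C: {c}

FIRST(A) = ["c"]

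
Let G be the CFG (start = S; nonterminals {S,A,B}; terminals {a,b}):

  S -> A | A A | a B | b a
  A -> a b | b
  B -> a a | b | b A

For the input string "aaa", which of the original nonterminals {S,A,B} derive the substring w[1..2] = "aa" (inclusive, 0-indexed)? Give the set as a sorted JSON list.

Convert to CNF:
  S -> A A | T0 B | T0 T1 | T1 T0 | b
  A -> T0 T1 | b
  B -> T0 T0 | T1 A | b
  T0 -> a
  T1 -> b

CYK fill — only the sub-triangle for w[1..2]:
  T[1,1] 'a' = {T0}  orig:{}
  T[2,2] 'a' = {T0}  orig:{}
  T[1,2] 'aa' = {B}

Original NTs in T[1,2] deriving "aa": ["B"]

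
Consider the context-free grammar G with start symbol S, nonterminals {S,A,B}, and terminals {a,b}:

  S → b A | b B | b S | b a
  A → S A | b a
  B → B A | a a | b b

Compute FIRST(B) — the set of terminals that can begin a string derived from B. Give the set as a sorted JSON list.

FIRST sets, iterate to fixpoint:
pass 1:
  A via A→b a: +{b}
  B via B→a a: +{a}
  B via B→b b: +{b}
  S via S→b A: +{b}
  FIRST(S)={b}  FIRST(A)={b}  FIRST(B)={a,b}
pass 2: (stable)
  FIRST(S)={b}  FIRST(A)={b}  FIRST(B)={a,b}

FIRST(B) = ["a", "b"]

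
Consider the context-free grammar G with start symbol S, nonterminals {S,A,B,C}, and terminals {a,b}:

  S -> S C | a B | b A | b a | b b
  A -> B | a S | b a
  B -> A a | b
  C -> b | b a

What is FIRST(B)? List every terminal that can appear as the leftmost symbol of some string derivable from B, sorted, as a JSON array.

FIRST sets, iterate to fixpoint:
[1]
  A via A→a S: +{a}
  A via A→b a: +{b}
  B via B→A a: +{a,b}
  C via C→b: +{b}
  S via S→a B: +{a}
  S via S→b A: +{b}
  FIRST(S)={a,b}  FIRST(A)={a,b}  FIRST(B)={a,b}  FIRST(C)={b}
[2] — fixpoint
  FIRST(S)={a,b}  FIRST(A)={a,b}  FIRST(B)={a,b}  FIRST(C)={b}

FIRST(B) = ["a", "b"]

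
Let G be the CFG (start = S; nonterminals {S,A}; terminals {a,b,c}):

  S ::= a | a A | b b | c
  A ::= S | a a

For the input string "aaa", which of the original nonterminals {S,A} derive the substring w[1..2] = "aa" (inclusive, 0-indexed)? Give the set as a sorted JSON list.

CNF form of G:
  S -> T0 A | T1 T1 | a | c
  A -> T0 A | T0 T0 | T1 T1 | a | c
  T0 -> a
  T1 -> b

CYK fill — only the sub-triangle for w[1..2]:
  cell(1,1) a: {A,S,T0}  orig:{A,S}
  cell(2,2) a: {A,S,T0}  orig:{A,S}
  cell(1,2) aa: {A,S}

Original NTs in T[1,2] deriving "aa": ["A", "S"]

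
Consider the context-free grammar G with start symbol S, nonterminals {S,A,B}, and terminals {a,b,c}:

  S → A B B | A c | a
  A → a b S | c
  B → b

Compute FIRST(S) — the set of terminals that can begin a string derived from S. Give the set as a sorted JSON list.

FIRST sets, iterate to fixpoint:
[1]
  A via A→a b S: +{a}
  A via A→c: +{c}
  B via B→b: +{b}
  S via S→A B B: +{a,c}
  FIRST[S]={a,c}  FIRST[A]={a,c}  FIRST[B]={b}
[2] — fixpoint
  FIRST[S]={a,c}  FIRST[A]={a,c}  FIRST[B]={b}

FIRST(S) = ["a", "c"]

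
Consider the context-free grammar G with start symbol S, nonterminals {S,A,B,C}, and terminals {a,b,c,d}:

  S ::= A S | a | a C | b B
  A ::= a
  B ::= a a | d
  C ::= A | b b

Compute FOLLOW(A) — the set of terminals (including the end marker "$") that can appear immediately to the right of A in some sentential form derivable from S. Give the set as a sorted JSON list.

FIRST sets, iterate to fixpoint:
[1]
  A via A→a: +{a}
  B via B→a a: +{a}
  B via B→d: +{d}
  C via C→A: +{a}
  C via C→b b: +{b}
  S via S→A S: +{a}
  S via S→b B: +{b}
  FIRST(S)={a,b}  FIRST(A)={a}  FIRST(B)={a,d}  FIRST(C)={a,b}
[2] — fixpoint
  FIRST(S)={a,b}  FIRST(A)={a}  FIRST(B)={a,d}  FIRST(C)={a,b}

FOLLOW sets:
seed FOLLOW(S) with $
iter 1:
  S→A S: FOLLOW(A) ⊇ FIRST(S) = {a,b}; new: +{a,b}
  S→a C: FOLLOW(C) ⊇ FOLLOW(S) ⊇ {$}; new: +{$}
  S→b B: FOLLOW(B) ⊇ FOLLOW(S) ⊇ {$}; new: +{$}
  FOLLOW[S]={$}  FOLLOW[A]={a,b}  FOLLOW[B]={$}  FOLLOW[C]={$}
iter 2:
  C→A: FOLLOW(A) ⊇ FOLLOW(C) ⊇ {$}; new: +{$}
  FOLLOW[S]={$}  FOLLOW[A]={$,a,b}  FOLLOW[B]={$}  FOLLOW[C]={$}
iter 3: (no change)
  FOLLOW[S]={$}  FOLLOW[A]={$,a,b}  FOLLOW[B]={$}  FOLLOW[C]={$}

FOLLOW(A) = ["$", "a", "b"]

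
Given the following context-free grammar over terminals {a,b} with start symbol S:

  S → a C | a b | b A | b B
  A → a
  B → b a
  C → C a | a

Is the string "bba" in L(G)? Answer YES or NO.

CNF form of G:
  S -> T0 A | T0 B | T1 C | T1 T0
  A -> a
  B -> T0 T1
  C -> C T1 | a
  T0 -> b
  T1 -> a

CYK table (by increasing span):
  cell(0,0) b: {T0}  orig:{}
  cell(1,1) b: {T0}  orig:{}
  cell(2,2) a: {A,C,T1}  orig:{A,C}
  cell(0,1) bb: ∅
  cell(1,2) ba: {B,S}
  cell(0,2) bba: {S}

S ∈ T[0,2] ⇒ YES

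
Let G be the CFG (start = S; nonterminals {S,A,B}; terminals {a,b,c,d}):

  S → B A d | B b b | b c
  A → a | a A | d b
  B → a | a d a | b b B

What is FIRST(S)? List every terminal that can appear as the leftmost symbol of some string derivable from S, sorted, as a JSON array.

Compute FIRST by fixpoint:
iter 1:
  A via A→a: +{a}
  A via A→d b: +{d}
  B via B→a: +{a}
  B via B→b b B: +{b}
  S via S→B A d: +{a,b}
  FIRST[S]={a,b}  FIRST[A]={a,d}  FIRST[B]={a,b}
iter 2: done
  FIRST[S]={a,b}  FIRST[A]={a,d}  FIRST[B]={a,b}

FIRST(S) = ["a", "b"]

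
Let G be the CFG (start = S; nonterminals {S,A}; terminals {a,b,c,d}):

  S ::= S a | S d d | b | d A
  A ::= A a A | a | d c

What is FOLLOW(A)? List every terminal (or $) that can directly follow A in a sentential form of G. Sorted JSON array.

Compute FIRST by fixpoint:
pass 1:
  A via A→a: +{a}
  A via A→d c: +{d}
  S via S→b: +{b}
  S via S→d A: +{d}
  S: {b,d}  A: {a,d}
pass 2: done
  S: {b,d}  A: {a,d}

FOLLOW sets:
seed FOLLOW(S) with $
[1]
  A→A a A: FOLLOW(A) ⊇ FIRST(a) = {a}; new: +{a}
  S→S a: FOLLOW(S) ⊇ FIRST(a) = {a}; new: +{a}
  S→S d d: FOLLOW(S) ⊇ FIRST(d) = {d}; new: +{d}
  S→d A: FOLLOW(A) ⊇ FOLLOW(S) ⊇ {$,a,d}; new: +{$,d}
  FOLLOW[S]={$,a,d}  FOLLOW[A]={$,a,d}
[2] (no change)
  FOLLOW[S]={$,a,d}  FOLLOW[A]={$,a,d}

FOLLOW(A) = ["$", "a", "d"]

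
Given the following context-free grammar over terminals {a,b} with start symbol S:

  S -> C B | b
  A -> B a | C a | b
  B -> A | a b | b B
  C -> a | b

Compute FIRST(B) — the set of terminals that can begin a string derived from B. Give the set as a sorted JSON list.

Compute FIRST by fixpoint:
iter 1:
  A via A→b: +{b}
  B via B→A: +{b}
  B via B→a b: +{a}
  C via C→a: +{a}
  C via C→b: +{b}
  S via S→C B: +{a,b}
  S: {a,b}  A: {b}  B: {a,b}  C: {a,b}
iter 2:
  A via A→B a: +{a}
  S: {a,b}  A: {a,b}  B: {a,b}  C: {a,b}
iter 3: done
  S: {a,b}  A: {a,b}  B: {a,b}  C: {a,b}

FIRST(B) = ["a", "b"]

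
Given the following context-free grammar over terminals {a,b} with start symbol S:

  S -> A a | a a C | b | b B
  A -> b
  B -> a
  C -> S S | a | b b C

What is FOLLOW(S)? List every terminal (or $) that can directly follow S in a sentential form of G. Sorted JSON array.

FIRST sets, iterate to fixpoint:
pass 1:
  A via A→b: +{b}
  B via B→a: +{a}
  C via C→a: +{a}
  C via C→b b C: +{b}
  S via S→A a: +{b}
  S via S→a a C: +{a}
  FIRST[S]={a,b}  FIRST[A]={b}  FIRST[B]={a}  FIRST[C]={a,b}
pass 2: (stable)
  FIRST[S]={a,b}  FIRST[A]={b}  FIRST[B]={a}  FIRST[C]={a,b}

Compute FOLLOW by fixpoint:
initialize: $ ∈ FOLLOW(S)
pass 1:
  C→S S: FOLLOW(S) ⊇ FIRST(S) = {a,b}; new: +{a,b}
  S→A a: FOLLOW(A) ⊇ FIRST(a) = {a}; new: +{a}
  S→a a C: FOLLOW(C) ⊇ FOLLOW(S) ⊇ {$,a,b}; new: +{$,a,b}
  S→b B: FOLLOW(B) ⊇ FOLLOW(S) ⊇ {$,a,b}; new: +{$,a,b}
  FOLLOW[S]={$,a,b}  FOLLOW[A]={a}  FOLLOW[B]={$,a,b}  FOLLOW[C]={$,a,b}
pass 2: (no change)
  FOLLOW[S]={$,a,b}  FOLLOW[A]={a}  FOLLOW[B]={$,a,b}  FOLLOW[C]={$,a,b}

FOLLOW(S) = ["$", "a", "b"]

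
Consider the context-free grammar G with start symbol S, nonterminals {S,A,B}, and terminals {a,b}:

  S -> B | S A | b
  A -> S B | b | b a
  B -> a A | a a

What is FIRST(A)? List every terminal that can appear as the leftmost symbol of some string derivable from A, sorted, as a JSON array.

Compute FIRST by fixpoint:
pass 1:
  A via A→b: +{b}
  B via B→a A: +{a}
  S via S→B: +{a}
  S via S→b: +{b}
  S: {a,b}  A: {b}  B: {a}
pass 2:
  A via A→S B: +{a}
  S: {a,b}  A: {a,b}  B: {a}
pass 3: done
  S: {a,b}  A: {a,b}  B: {a}

FIRST(A) = ["a", "b"]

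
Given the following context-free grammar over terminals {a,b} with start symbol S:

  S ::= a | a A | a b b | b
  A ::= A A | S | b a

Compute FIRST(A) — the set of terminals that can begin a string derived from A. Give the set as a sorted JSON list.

FIRST sets, iterate to fixpoint:
round 1:
  A via A→b a: +{b}
  S via S→a: +{a}
  S via S→b: +{b}
  FIRST(S)={a,b}  FIRST(A)={b}
round 2:
  A via A→S: +{a}
  FIRST(S)={a,b}  FIRST(A)={a,b}
round 3: (stable)
  FIRST(S)={a,b}  FIRST(A)={a,b}

FIRST(A) = ["a", "b"]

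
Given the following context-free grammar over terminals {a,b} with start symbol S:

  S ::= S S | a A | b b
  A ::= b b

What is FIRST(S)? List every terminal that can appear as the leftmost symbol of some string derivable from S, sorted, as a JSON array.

FIRST sets, iterate to fixpoint:
iter 1:
  A via A→b b: +{b}
  S via S→a A: +{a}
  S via S→b b: +{b}
  FIRST[S]={a,b}  FIRST[A]={b}
iter 2: (stable)
  FIRST[S]={a,b}  FIRST[A]={b}

FIRST(S) = ["a", "b"]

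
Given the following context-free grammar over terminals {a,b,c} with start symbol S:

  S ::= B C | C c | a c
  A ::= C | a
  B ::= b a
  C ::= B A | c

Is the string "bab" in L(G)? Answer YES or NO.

CNF form of G:
  S -> B C | C T2 | T1 T2
  A -> B A | a | c
  B -> T0 T1
  C -> B A | c
  T0 -> b
  T1 -> a
  T2 -> c

CYK table (by increasing span):
  [0..0]={T0}  "b"  orig:{}
  [1..1]={A,T1}  "a"  orig:{A}
  [2..2]={T0}  "b"  orig:{}
  [0..1]={B}  "ba"
  [1..2]=∅  "ab"
  [0..2]=∅  "bab"

S ∉ T[0,2] ⇒ NO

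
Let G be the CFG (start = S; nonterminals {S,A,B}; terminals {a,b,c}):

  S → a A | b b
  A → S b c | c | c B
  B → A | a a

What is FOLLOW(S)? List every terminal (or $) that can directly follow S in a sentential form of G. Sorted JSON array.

FIRST iteration:
[1]
  A via A→c: +{c}
  B via B→A: +{c}
  B via B→a a: +{a}
  S via S→a A: +{a}
  S via S→b b: +{b}
  FIRST[S]={a,b}  FIRST[A]={c}  FIRST[B]={a,c}
[2]
  A via A→S b c: +{a,b}
  B via B→A: +{b}
  FIRST[S]={a,b}  FIRST[A]={a,b,c}  FIRST[B]={a,b,c}
[3] — fixpoint
  FIRST[S]={a,b}  FIRST[A]={a,b,c}  FIRST[B]={a,b,c}

FOLLOW sets:
initialize: $ ∈ FOLLOW(S)
pass 1:
  A→S b c: FOLLOW(S) ⊇ FIRST(b) = {b}; new: +{b}
  S→a A: FOLLOW(A) ⊇ FOLLOW(S) ⊇ {$,b}; new: +{$,b}
  FOLLOW[S]={$,b}  FOLLOW[A]={$,b}  FOLLOW[B]={}
pass 2:
  A→c B: FOLLOW(B) ⊇ FOLLOW(A) ⊇ {$,b}; new: +{$,b}
  FOLLOW[S]={$,b}  FOLLOW[A]={$,b}  FOLLOW[B]={$,b}
pass 3: — fixpoint
  FOLLOW[S]={$,b}  FOLLOW[A]={$,b}  FOLLOW[B]={$,b}

FOLLOW(S) = ["$", "b"]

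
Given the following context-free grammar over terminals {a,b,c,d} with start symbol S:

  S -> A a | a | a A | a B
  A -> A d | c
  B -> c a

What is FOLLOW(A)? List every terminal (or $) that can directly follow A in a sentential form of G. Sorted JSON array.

FIRST iteration:
iter 1:
  A via A→c: +{c}
  B via B→c a: +{c}
  S via S→A a: +{c}
  S via S→a: +{a}
  FIRST(S)={a,c}  FIRST(A)={c}  FIRST(B)={c}
iter 2: done
  FIRST(S)={a,c}  FIRST(A)={c}  FIRST(B)={c}

FOLLOW sets:
FOLLOW(S) := {$}
round 1:
  A→A d: FOLLOW(A) ⊇ FIRST(d) = {d}; new: +{d}
  S→A a: FOLLOW(A) ⊇ FIRST(a) = {a}; new: +{a}
  S→a A: FOLLOW(A) ⊇ FOLLOW(S) ⊇ {$}; new: +{$}
  S→a B: FOLLOW(B) ⊇ FOLLOW(S) ⊇ {$}; new: +{$}
  FOLLOW[S]={$}  FOLLOW[A]={$,a,d}  FOLLOW[B]={$}
round 2: (no change)
  FOLLOW[S]={$}  FOLLOW[A]={$,a,d}  FOLLOW[B]={$}

FOLLOW(A) = ["$", "a", "d"]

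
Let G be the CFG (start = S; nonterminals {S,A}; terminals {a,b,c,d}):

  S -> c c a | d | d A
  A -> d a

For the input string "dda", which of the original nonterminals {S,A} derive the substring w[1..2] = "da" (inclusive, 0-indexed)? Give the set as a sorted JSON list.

Convert to CNF:
  S -> T0 A | T2 X3 | d
  A -> T0 T1
  T0 -> d
  T1 -> a
  T2 -> c
  X3 -> T2 T1

CYK fill — only the sub-triangle for w[1..2]:
  [1..1]={S,T0}  "d"  orig:{S}
  [2..2]={T1}  "a"  orig:{}
  [1..2]={A}  "da"

Original NTs in T[1,2] deriving "da": ["A"]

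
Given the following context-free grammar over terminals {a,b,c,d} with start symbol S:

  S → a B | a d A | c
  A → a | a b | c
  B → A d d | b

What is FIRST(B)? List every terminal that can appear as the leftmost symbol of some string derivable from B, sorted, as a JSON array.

Compute FIRST by fixpoint:
pass 1:
  A via A→a: +{a}
  A via A→c: +{c}
  B via B→A d d: +{a,c}
  B via B→b: +{b}
  S via S→a B: +{a}
  S via S→c: +{c}
  FIRST[S]={a,c}  FIRST[A]={a,c}  FIRST[B]={a,b,c}
pass 2: (no change)
  FIRST[S]={a,c}  FIRST[A]={a,c}  FIRST[B]={a,b,c}

FIRST(B) = ["a", "b", "c"]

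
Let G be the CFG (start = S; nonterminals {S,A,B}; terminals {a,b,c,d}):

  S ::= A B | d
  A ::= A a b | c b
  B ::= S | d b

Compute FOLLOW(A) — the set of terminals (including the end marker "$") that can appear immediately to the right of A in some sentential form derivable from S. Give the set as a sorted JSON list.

Compute FIRST by fixpoint:
[1]
  A via A→c b: +{c}
  B via B→d b: +{d}
  S via S→A B: +{c}
  S via S→d: +{d}
  FIRST[S]={c,d}  FIRST[A]={c}  FIRST[B]={d}
[2]
  B via B→S: +{c}
  FIRST[S]={c,d}  FIRST[A]={c}  FIRST[B]={c,d}
[3] (stable)
  FIRST[S]={c,d}  FIRST[A]={c}  FIRST[B]={c,d}

FOLLOW iteration:
seed FOLLOW(S) with $
iter 1:
  A→A a b: FOLLOW(A) ⊇ FIRST(a) = {a}; new: +{a}
  S→A B: FOLLOW(A) ⊇ FIRST(B) = {c,d}; new: +{c,d}
  S→A B: FOLLOW(B) ⊇ FOLLOW(S) ⊇ {$}; new: +{$}
  FOLLOW[S]={$}  FOLLOW[A]={a,c,d}  FOLLOW[B]={$}
iter 2: done
  FOLLOW[S]={$}  FOLLOW[A]={a,c,d}  FOLLOW[B]={$}

FOLLOW(A) = ["a", "c", "d"]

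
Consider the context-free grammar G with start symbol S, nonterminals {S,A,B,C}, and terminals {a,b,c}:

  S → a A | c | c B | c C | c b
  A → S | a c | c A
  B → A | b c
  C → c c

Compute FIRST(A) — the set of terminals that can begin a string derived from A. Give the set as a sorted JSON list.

FIRST iteration:
pass 1:
  A via A→a c: +{a}
  A via A→c A: +{c}
  B via B→A: +{a,c}
  B via B→b c: +{b}
  C via C→c c: +{c}
  S via S→a A: +{a}
  S via S→c: +{c}
  S: {a,c}  A: {a,c}  B: {a,b,c}  C: {c}
pass 2: done
  S: {a,c}  A: {a,c}  B: {a,b,c}  C: {c}

FIRST(A) = ["a", "c"]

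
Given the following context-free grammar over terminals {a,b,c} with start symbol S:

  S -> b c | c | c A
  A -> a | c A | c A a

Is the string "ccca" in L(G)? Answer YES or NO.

CNF form of G:
  S -> T0 A | T2 T0 | c
  A -> T0 A | T0 X3 | a
  T0 -> c
  T1 -> a
  T2 -> b
  X3 -> A T1

CYK table (by increasing span):
  cell(0,0) c: {S,T0}  orig:{S}
  cell(1,1) c: {S,T0}  orig:{S}
  cell(2,2) c: {S,T0}  orig:{S}
  cell(3,3) a: {A,T1}  orig:{A}
  cell(0,1) cc: ∅
  cell(1,2) cc: ∅
  cell(2,3) ca: {A,S}
  cell(0,2) ccc: ∅
  cell(1,3) cca: {A,S}
  cell(0,3) ccca: {A,S}

S ∈ T[0,3] ⇒ YES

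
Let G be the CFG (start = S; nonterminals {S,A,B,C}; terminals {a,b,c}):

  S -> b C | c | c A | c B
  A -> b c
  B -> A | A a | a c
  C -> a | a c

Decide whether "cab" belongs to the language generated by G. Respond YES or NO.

Convert to CNF:
  S -> T0 C | T1 A | T1 B | c
  A -> T0 T1
  B -> A T2 | T0 T1 | T2 T1
  C -> T2 T1 | a
  T0 -> b
  T1 -> c
  T2 -> a

CYK fill:
  T[0,0] 'c' = {S,T1}  orig:{S}
  T[1,1] 'a' = {C,T2}  orig:{C}
  T[2,2] 'b' = {T0}  orig:{}
  T[0,1] 'ca' = ∅
  T[1,2] 'ab' = ∅
  T[0,2] 'cab' = ∅

S ∉ T[0,2] ⇒ NO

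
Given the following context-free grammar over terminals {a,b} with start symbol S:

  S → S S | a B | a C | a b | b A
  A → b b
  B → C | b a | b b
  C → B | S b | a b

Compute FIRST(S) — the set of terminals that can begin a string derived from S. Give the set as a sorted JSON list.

FIRST iteration:
iter 1:
  A via A→b b: +{b}
  B via B→b a: +{b}
  C via C→B: +{b}
  C via C→a b: +{a}
  S via S→a B: +{a}
  S via S→b A: +{b}
  FIRST[S]={a,b}  FIRST[A]={b}  FIRST[B]={b}  FIRST[C]={a,b}
iter 2:
  B via B→C: +{a}
  FIRST[S]={a,b}  FIRST[A]={b}  FIRST[B]={a,b}  FIRST[C]={a,b}
iter 3: (no change)
  FIRST[S]={a,b}  FIRST[A]={b}  FIRST[B]={a,b}  FIRST[C]={a,b}

FIRST(S) = ["a", "b"]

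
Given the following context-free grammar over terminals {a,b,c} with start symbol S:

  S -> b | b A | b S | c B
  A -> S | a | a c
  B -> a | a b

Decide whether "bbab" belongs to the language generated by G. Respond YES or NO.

Convert to CNF:
  S -> T1 B | T2 A | T2 S | b
  A -> T0 T1 | T1 B | T2 A | T2 S | a | b
  B -> T0 T2 | a
  T0 -> a
  T1 -> c
  T2 -> b

CYK table (by increasing span):
  cell(0,0) b: {A,S,T2}  orig:{A,S}
  cell(1,1) b: {A,S,T2}  orig:{A,S}
  cell(2,2) a: {A,B,T0}  orig:{A,B}
  cell(3,3) b: {A,S,T2}  orig:{A,S}
  cell(0,1) bb: {A,S}
  cell(1,2) ba: {A,S}
  cell(2,3) ab: {B}
  cell(0,2) bba: {A,S}
  cell(1,3) bab: ∅
  cell(0,3) bbab: ∅

S ∉ T[0,3] ⇒ NO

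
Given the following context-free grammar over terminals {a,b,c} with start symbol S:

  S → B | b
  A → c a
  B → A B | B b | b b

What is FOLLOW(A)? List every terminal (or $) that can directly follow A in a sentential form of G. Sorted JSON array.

FIRST iteration:
[1]
  A via A→c a: +{c}
  B via B→A B: +{c}
  B via B→b b: +{b}
  S via S→B: +{b,c}
  FIRST(S)={b,c}  FIRST(A)={c}  FIRST(B)={b,c}
[2] done
  FIRST(S)={b,c}  FIRST(A)={c}  FIRST(B)={b,c}

Compute FOLLOW by fixpoint:
initialize: $ ∈ FOLLOW(S)
[1]
  B→A B: FOLLOW(A) ⊇ FIRST(B) = {b,c}; new: +{b,c}
  B→B b: FOLLOW(B) ⊇ FIRST(b) = {b}; new: +{b}
  S→B: FOLLOW(B) ⊇ FOLLOW(S) ⊇ {$}; new: +{$}
  FOLLOW(S)={$}  FOLLOW(A)={b,c}  FOLLOW(B)={$,b}
[2] (no change)
  FOLLOW(S)={$}  FOLLOW(A)={b,c}  FOLLOW(B)={$,b}

FOLLOW(A) = ["b", "c"]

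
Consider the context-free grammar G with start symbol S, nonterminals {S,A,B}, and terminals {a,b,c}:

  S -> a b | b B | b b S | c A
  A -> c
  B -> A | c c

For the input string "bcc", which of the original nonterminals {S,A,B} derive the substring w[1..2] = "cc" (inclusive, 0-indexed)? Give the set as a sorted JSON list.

CNF form of G:
  S -> T0 A | T1 T2 | T2 B | T2 X3
  A -> c
  B -> T0 T0 | c
  T0 -> c
  T1 -> a
  T2 -> b
  X3 -> T2 S

CYK fill (cells [i..j] with 1 ≤ i ≤ j ≤ 2 only):
  [1..1]={A,B,T0}  "c"  orig:{A,B}
  [2..2]={A,B,T0}  "c"  orig:{A,B}
  [1..2]={B,S}  "cc"

Original NTs in T[1,2] deriving "cc": ["B", "S"]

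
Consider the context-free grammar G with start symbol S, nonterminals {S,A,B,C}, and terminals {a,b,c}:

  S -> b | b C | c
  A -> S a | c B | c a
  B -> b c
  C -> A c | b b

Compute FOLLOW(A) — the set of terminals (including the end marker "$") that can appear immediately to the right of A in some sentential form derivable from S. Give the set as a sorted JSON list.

Compute FIRST by fixpoint:
pass 1:
  A via A→c B: +{c}
  B via B→b c: +{b}
  C via C→A c: +{c}
  C via C→b b: +{b}
  S via S→b: +{b}
  S via S→c: +{c}
  S: {b,c}  A: {c}  B: {b}  C: {b,c}
pass 2:
  A via A→S a: +{b}
  S: {b,c}  A: {b,c}  B: {b}  C: {b,c}
pass 3: — fixpoint
  S: {b,c}  A: {b,c}  B: {b}  C: {b,c}

FOLLOW iteration:
seed FOLLOW(S) with $
iter 1:
  A→S a: FOLLOW(S) ⊇ FIRST(a) = {a}; new: +{a}
  C→A c: FOLLOW(A) ⊇ FIRST(c) = {c}; new: +{c}
  S→b C: FOLLOW(C) ⊇ FOLLOW(S) ⊇ {$,a}; new: +{$,a}
  FOLLOW(S)={$,a}  FOLLOW(A)={c}  FOLLOW(B)={}  FOLLOW(C)={$,a}
iter 2:
  A→c B: FOLLOW(B) ⊇ FOLLOW(A) ⊇ {c}; new: +{c}
  FOLLOW(S)={$,a}  FOLLOW(A)={c}  FOLLOW(B)={c}  FOLLOW(C)={$,a}
iter 3: done
  FOLLOW(S)={$,a}  FOLLOW(A)={c}  FOLLOW(B)={c}  FOLLOW(C)={$,a}

FOLLOW(A) = ["c"]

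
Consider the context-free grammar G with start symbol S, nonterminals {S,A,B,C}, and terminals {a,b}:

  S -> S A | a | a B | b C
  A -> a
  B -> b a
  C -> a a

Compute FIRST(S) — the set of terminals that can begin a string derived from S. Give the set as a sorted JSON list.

Compute FIRST by fixpoint:
round 1:
  A via A→a: +{a}
  B via B→b a: +{b}
  C via C→a a: +{a}
  S via S→a: +{a}
  S via S→b C: +{b}
  FIRST(S)={a,b}  FIRST(A)={a}  FIRST(B)={b}  FIRST(C)={a}
round 2: (stable)
  FIRST(S)={a,b}  FIRST(A)={a}  FIRST(B)={b}  FIRST(C)={a}

FIRST(S) = ["a", "b"]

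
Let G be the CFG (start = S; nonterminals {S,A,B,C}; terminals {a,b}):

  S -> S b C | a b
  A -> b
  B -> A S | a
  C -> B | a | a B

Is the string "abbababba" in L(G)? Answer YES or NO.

CNF form of G:
  S -> S X2 | T0 T1
  A -> b
  B -> A S | a
  C -> A S | T0 B | a
  T0 -> a
  T1 -> b
  X2 -> T1 C

CYK fill:
  cell(0,0) a: {B,C,T0}  orig:{B,C}
  cell(1,1) b: {A,T1}  orig:{A}
  cell(2,2) b: {A,T1}  orig:{A}
  cell(3,3) a: {B,C,T0}  orig:{B,C}
  cell(4,4) b: {A,T1}  orig:{A}
  cell(5,5) a: {B,C,T0}  orig:{B,C}
  cell(6,6) b: {A,T1}  orig:{A}
  cell(7,7) b: {A,T1}  orig:{A}
  cell(8,8) a: {B,C,T0}  orig:{B,C}
  cell(0,1) ab: {S}
  cell(1,2) bb: ∅
  cell(2,3) ba: {X2}  orig:{}
  cell(3,4) ab: {S}
  cell(4,5) ba: {X2}  orig:{}
  cell(5,6) ab: {S}
  cell(6,7) bb: ∅
  cell(7,8) ba: {X2}  orig:{}
  cell(0,2) abb: ∅
  cell(1,3) bba: ∅
  cell(2,4) bab: {B,C}
  cell(3,5) aba: ∅
  cell(4,6) bab: {B,C}
  cell(5,7) abb: ∅
  cell(6,8) bba: ∅
  cell(0,3) abba: {S}
  cell(1,4) bbab: {X2}  orig:{}
  cell(2,5) baba: ∅
  cell(3,6) abab: {C}
  cell(4,7) babb: ∅
  cell(5,8) abba: {S}
  cell(0,4) abbab: ∅
  cell(1,5) bbaba: ∅
  cell(2,6) babab: {X2}  orig:{}
  cell(3,7) ababb: ∅
  cell(4,8) babba: {B,C}
  cell(0,5) abbaba: {S}
  cell(1,6) bbabab: ∅
  cell(2,7) bababb: ∅
  cell(3,8) ababba: {C}
  cell(0,6) abbabab: {S}
  cell(1,7) bbababb: ∅
  cell(2,8) bababba: {X2}  orig:{}
  cell(0,7) abbababb: ∅
  cell(1,8) bbababba: ∅
  cell(0,8) abbababba: {S}

S ∈ T[0,8] ⇒ YES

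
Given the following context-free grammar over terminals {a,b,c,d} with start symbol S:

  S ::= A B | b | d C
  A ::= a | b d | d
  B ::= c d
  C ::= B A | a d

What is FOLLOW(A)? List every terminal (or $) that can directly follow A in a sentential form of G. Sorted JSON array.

FIRST sets, iterate to fixpoint:
iter 1:
  A via A→a: +{a}
  A via A→b d: +{b}
  A via A→d: +{d}
  B via B→c d: +{c}
  C via C→B A: +{c}
  C via C→a d: +{a}
  S via S→A B: +{a,b,d}
  FIRST(S)={a,b,d}  FIRST(A)={a,b,d}  FIRST(B)={c}  FIRST(C)={a,c}
iter 2: (no change)
  FIRST(S)={a,b,d}  FIRST(A)={a,b,d}  FIRST(B)={c}  FIRST(C)={a,c}

FOLLOW sets:
FOLLOW(S) := {$}
[1]
  C→B A: FOLLOW(B) ⊇ FIRST(A) = {a,b,d}; new: +{a,b,d}
  S→A B: FOLLOW(A) ⊇ FIRST(B) = {c}; new: +{c}
  S→A B: FOLLOW(B) ⊇ FOLLOW(S) ⊇ {$}; new: +{$}
  S→d C: FOLLOW(C) ⊇ FOLLOW(S) ⊇ {$}; new: +{$}
  S: {$}  A: {c}  B: {$,a,b,d}  C: {$}
[2]
  C→B A: FOLLOW(A) ⊇ FOLLOW(C) ⊇ {$}; new: +{$}
  S: {$}  A: {$,c}  B: {$,a,b,d}  C: {$}
[3] done
  S: {$}  A: {$,c}  B: {$,a,b,d}  C: {$}

FOLLOW(A) = ["$", "c"]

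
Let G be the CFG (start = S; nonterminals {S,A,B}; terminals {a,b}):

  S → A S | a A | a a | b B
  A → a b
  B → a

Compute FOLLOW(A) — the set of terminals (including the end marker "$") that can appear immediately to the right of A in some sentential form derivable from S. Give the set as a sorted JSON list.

FIRST iteration:
pass 1:
  A via A→a b: +{a}
  B via B→a: +{a}
  S via S→A S: +{a}
  S via S→b B: +{b}
  S: {a,b}  A: {a}  B: {a}
pass 2: done
  S: {a,b}  A: {a}  B: {a}

FOLLOW sets:
initialize: $ ∈ FOLLOW(S)
[1]
  S→A S: FOLLOW(A) ⊇ FIRST(S) = {a,b}; new: +{a,b}
  S→a A: FOLLOW(A) ⊇ FOLLOW(S) ⊇ {$}; new: +{$}
  S→b B: FOLLOW(B) ⊇ FOLLOW(S) ⊇ {$}; new: +{$}
  FOLLOW(S)={$}  FOLLOW(A)={$,a,b}  FOLLOW(B)={$}
[2] — fixpoint
  FOLLOW(S)={$}  FOLLOW(A)={$,a,b}  FOLLOW(B)={$}

FOLLOW(A) = ["$", "a", "b"]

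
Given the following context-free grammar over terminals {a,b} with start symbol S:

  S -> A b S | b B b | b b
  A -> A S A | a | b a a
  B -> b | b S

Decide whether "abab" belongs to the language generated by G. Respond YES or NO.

Convert to CNF:
  S -> A X4 | T0 T0 | T0 X5
  A -> A X2 | T0 X3 | a
  B -> T0 S | b
  T0 -> b
  T1 -> a
  X2 -> S A
  X3 -> T1 T1
  X4 -> T0 S
  X5 -> B T0

CYK fill:
  [0..0]={A,T1}  "a"  orig:{A}
  [1..1]={B,T0}  "b"  orig:{B}
  [2..2]={A,T1}  "a"  orig:{A}
  [3..3]={B,T0}  "b"  orig:{B}
  [0..1]=∅  "ab"
  [1..2]=∅  "ba"
  [2..3]=∅  "ab"
  [0..2]=∅  "aba"
  [1..3]=∅  "bab"
  [0..3]=∅  "abab"

S ∉ T[0,3] ⇒ NO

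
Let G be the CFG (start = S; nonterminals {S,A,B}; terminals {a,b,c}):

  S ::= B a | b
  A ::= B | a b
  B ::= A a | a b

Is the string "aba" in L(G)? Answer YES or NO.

CNF form of G:
  S -> B T0 | b
  A -> A T0 | T0 T1
  B -> A T0 | T0 T1
  T0 -> a
  T1 -> b

CYK table (by increasing span):
  [0..0]={T0}  "a"  orig:{}
  [1..1]={S,T1}  "b"  orig:{S}
  [2..2]={T0}  "a"  orig:{}
  [0..1]={A,B}  "ab"
  [1..2]=∅  "ba"
  [0..2]={A,B,S}  "aba"

S ∈ T[0,2] ⇒ YES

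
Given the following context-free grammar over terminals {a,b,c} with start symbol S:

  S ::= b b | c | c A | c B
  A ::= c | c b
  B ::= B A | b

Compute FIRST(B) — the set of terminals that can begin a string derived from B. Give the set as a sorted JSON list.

Compute FIRST by fixpoint:
iter 1:
  A via A→c: +{c}
  B via B→b: +{b}
  S via S→b b: +{b}
  S via S→c: +{c}
  FIRST(S)={b,c}  FIRST(A)={c}  FIRST(B)={b}
iter 2: — fixpoint
  FIRST(S)={b,c}  FIRST(A)={c}  FIRST(B)={b}

FIRST(B) = ["b"]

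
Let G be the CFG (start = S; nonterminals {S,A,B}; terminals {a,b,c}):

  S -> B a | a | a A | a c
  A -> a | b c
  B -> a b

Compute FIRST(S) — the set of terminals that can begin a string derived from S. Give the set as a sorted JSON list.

FIRST sets, iterate to fixpoint:
[1]
  A via A→a: +{a}
  A via A→b c: +{b}
  B via B→a b: +{a}
  S via S→B a: +{a}
  S: {a}  A: {a,b}  B: {a}
[2] (no change)
  S: {a}  A: {a,b}  B: {a}

FIRST(S) = ["a"]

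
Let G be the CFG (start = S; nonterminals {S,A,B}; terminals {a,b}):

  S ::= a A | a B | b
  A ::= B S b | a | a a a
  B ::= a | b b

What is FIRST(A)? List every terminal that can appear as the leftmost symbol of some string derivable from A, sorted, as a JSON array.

FIRST sets, iterate to fixpoint:
round 1:
  A via A→a: +{a}
  B via B→a: +{a}
  B via B→b b: +{b}
  S via S→a A: +{a}
  S via S→b: +{b}
  FIRST(S)={a,b}  FIRST(A)={a}  FIRST(B)={a,b}
round 2:
  A via A→B S b: +{b}
  FIRST(S)={a,b}  FIRST(A)={a,b}  FIRST(B)={a,b}
round 3: done
  FIRST(S)={a,b}  FIRST(A)={a,b}  FIRST(B)={a,b}

FIRST(A) = ["a", "b"]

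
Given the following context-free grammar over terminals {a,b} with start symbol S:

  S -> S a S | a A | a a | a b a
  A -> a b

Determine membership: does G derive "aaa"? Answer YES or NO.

CNF form of G:
  S -> S X2 | T0 A | T0 T0 | T0 X3
  A -> T0 T1
  T0 -> a
  T1 -> b
  X2 -> T0 S
  X3 -> T1 T0

Fill CYK table bottom-up:
  cell(0,0) a: {T0}  orig:{}
  cell(1,1) a: {T0}  orig:{}
  cell(2,2) a: {T0}  orig:{}
  cell(0,1) aa: {S}
  cell(1,2) aa: {S}
  cell(0,2) aaa: {X2}  orig:{}

S ∉ T[0,2] ⇒ NO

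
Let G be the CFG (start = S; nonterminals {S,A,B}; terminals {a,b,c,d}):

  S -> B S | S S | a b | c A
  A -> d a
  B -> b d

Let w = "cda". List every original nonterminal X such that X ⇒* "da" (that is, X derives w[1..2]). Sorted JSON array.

CNF form of G:
  S -> B S | S S | T1 T2 | T3 A
  A -> T0 T1
  B -> T2 T0
  T0 -> d
  T1 -> a
  T2 -> b
  T3 -> c

CYK table (by increasing span) (cells [i..j] with 1 ≤ i ≤ j ≤ 2 only):
  T[1,1] 'd' = {T0}  orig:{}
  T[2,2] 'a' = {T1}  orig:{}
  T[1,2] 'da' = {A}

Original NTs in T[1,2] deriving "da": ["A"]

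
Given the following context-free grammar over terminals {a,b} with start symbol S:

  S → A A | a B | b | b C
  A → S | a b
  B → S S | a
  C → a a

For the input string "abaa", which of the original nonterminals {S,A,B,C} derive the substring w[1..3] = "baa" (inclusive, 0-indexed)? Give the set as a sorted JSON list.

Convert to CNF:
  S -> A A | T0 B | T1 C | b
  A -> A A | T0 B | T0 T1 | T1 C | b
  B -> S S | a
  C -> T0 T0
  T0 -> a
  T1 -> b

CYK fill (cells [i..j] with 1 ≤ i ≤ j ≤ 3 only):
  [1..1]={A,S,T1}  "b"  orig:{A,S}
  [2..2]={B,T0}  "a"  orig:{B}
  [3..3]={B,T0}  "a"  orig:{B}
  [1..2]=∅  "ba"
  [2..3]={A,C,S}  "aa"
  [1..3]={A,B,S}  "baa"

Original NTs in T[1,3] deriving "baa": ["A", "B", "S"]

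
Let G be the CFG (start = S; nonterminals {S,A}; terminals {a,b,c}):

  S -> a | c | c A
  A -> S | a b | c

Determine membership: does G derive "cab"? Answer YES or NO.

CNF form of G:
  S -> T2 A | a | c
  A -> T0 T1 | T2 A | a | c
  T0 -> a
  T1 -> b
  T2 -> c

Fill CYK table bottom-up:
  cell(0,0) c: {A,S,T2}  orig:{A,S}
  cell(1,1) a: {A,S,T0}  orig:{A,S}
  cell(2,2) b: {T1}  orig:{}
  cell(0,1) ca: {A,S}
  cell(1,2) ab: {A}
  cell(0,2) cab: {A,S}

S ∈ T[0,2] ⇒ YES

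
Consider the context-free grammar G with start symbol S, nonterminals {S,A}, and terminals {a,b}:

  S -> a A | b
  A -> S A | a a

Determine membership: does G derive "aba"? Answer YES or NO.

CNF form of G:
  S -> T0 A | b
  A -> S A | T0 T0
  T0 -> a

CYK fill:
  T[0,0] 'a' = {T0}  orig:{}
  T[1,1] 'b' = {S}
  T[2,2] 'a' = {T0}  orig:{}
  T[0,1] 'ab' = ∅
  T[1,2] 'ba' = ∅
  T[0,2] 'aba' = ∅

S ∉ T[0,2] ⇒ NO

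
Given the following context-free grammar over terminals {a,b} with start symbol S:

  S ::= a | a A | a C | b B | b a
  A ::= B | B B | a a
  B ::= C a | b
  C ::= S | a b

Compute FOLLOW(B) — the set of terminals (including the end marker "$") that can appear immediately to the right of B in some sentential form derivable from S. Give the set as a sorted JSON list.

Compute FIRST by fixpoint:
pass 1:
  A via A→a a: +{a}
  B via B→b: +{b}
  C via C→a b: +{a}
  S via S→a: +{a}
  S via S→b B: +{b}
  S: {a,b}  A: {a}  B: {b}  C: {a}
pass 2:
  A via A→B: +{b}
  B via B→C a: +{a}
  C via C→S: +{b}
  S: {a,b}  A: {a,b}  B: {a,b}  C: {a,b}
pass 3: done
  S: {a,b}  A: {a,b}  B: {a,b}  C: {a,b}

FOLLOW iteration:
seed FOLLOW(S) with $
pass 1:
  A→B B: FOLLOW(B) ⊇ FIRST(B) = {a,b}; new: +{a,b}
  B→C a: FOLLOW(C) ⊇ FIRST(a) = {a}; new: +{a}
  C→S: FOLLOW(S) ⊇ FOLLOW(C) ⊇ {a}; new: +{a}
  S→a A: FOLLOW(A) ⊇ FOLLOW(S) ⊇ {$,a}; new: +{$,a}
  S→a C: FOLLOW(C) ⊇ FOLLOW(S) ⊇ {$,a}; new: +{$}
  S→b B: FOLLOW(B) ⊇ FOLLOW(S) ⊇ {$,a}; new: +{$}
  S: {$,a}  A: {$,a}  B: {$,a,b}  C: {$,a}
pass 2: — fixpoint
  S: {$,a}  A: {$,a}  B: {$,a,b}  C: {$,a}

FOLLOW(B) = ["$", "a", "b"]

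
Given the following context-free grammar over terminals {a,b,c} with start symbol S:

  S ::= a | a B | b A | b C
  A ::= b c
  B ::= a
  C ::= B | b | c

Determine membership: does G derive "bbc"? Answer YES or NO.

CNF form of G:
  S -> T0 A | T0 C | T2 B | a
  A -> T0 T1
  B -> a
  C -> a | b | c
  T0 -> b
  T1 -> c
  T2 -> a

CYK fill:
  cell(0,0) b: {C,T0}  orig:{C}
  cell(1,1) b: {C,T0}  orig:{C}
  cell(2,2) c: {C,T1}  orig:{C}
  cell(0,1) bb: {S}
  cell(1,2) bc: {A,S}
  cell(0,2) bbc: {S}

S ∈ T[0,2] ⇒ YES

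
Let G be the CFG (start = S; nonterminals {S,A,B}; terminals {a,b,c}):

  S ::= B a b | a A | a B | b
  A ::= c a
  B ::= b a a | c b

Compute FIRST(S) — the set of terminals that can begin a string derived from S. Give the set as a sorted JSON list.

Compute FIRST by fixpoint:
round 1:
  A via A→c a: +{c}
  B via B→b a a: +{b}
  B via B→c b: +{c}
  S via S→B a b: +{b,c}
  S via S→a A: +{a}
  S: {a,b,c}  A: {c}  B: {b,c}
round 2: (no change)
  S: {a,b,c}  A: {c}  B: {b,c}

FIRST(S) = ["a", "b", "c"]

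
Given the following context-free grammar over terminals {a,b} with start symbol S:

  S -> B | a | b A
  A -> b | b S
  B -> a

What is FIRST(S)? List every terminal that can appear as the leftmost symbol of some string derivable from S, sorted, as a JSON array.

FIRST iteration:
round 1:
  A via A→b: +{b}
  B via B→a: +{a}
  S via S→B: +{a}
  S via S→b A: +{b}
  S: {a,b}  A: {b}  B: {a}
round 2: — fixpoint
  S: {a,b}  A: {b}  B: {a}

FIRST(S) = ["a", "b"]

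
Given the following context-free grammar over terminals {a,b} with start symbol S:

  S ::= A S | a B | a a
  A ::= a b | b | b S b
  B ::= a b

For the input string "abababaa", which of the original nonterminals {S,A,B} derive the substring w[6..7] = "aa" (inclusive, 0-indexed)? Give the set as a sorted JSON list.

Convert to CNF:
  S -> A S | T0 B | T0 T0
  A -> T0 T1 | T1 X2 | b
  B -> T0 T1
  T0 -> a
  T1 -> b
  X2 -> S T1

CYK table (by increasing span), restricted to cells inside w[6..7]:
  T[6,6] 'a' = {T0}  orig:{}
  T[7,7] 'a' = {T0}  orig:{}
  T[6,7] 'aa' = {S}

Original NTs in T[6,7] deriving "aa": ["S"]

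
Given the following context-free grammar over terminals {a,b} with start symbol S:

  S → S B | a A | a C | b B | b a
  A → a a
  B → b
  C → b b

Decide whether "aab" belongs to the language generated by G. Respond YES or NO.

Convert to CNF:
  S -> S B | T0 A | T0 C | T1 B | T1 T0
  A -> T0 T0
  B -> b
  C -> T1 T1
  T0 -> a
  T1 -> b

Fill CYK table bottom-up:
  T[0,0] 'a' = {T0}  orig:{}
  T[1,1] 'a' = {T0}  orig:{}
  T[2,2] 'b' = {B,T1}  orig:{B}
  T[0,1] 'aa' = {A}
  T[1,2] 'ab' = ∅
  T[0,2] 'aab' = ∅

S ∉ T[0,2] ⇒ NO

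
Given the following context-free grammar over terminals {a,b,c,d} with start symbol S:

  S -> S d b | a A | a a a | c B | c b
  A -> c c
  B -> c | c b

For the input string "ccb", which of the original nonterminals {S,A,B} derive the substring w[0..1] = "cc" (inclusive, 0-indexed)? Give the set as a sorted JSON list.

Convert to CNF:
  S -> S X4 | T0 B | T0 T1 | T3 A | T3 X5
  A -> T0 T0
  B -> T0 T1 | c
  T0 -> c
  T1 -> b
  T2 -> d
  T3 -> a
  X4 -> T2 T1
  X5 -> T3 T3

CYK table (by increasing span) — only the sub-triangle for w[0..1]:
  T[0,0] 'c' = {B,T0}  orig:{B}
  T[1,1] 'c' = {B,T0}  orig:{B}
  T[0,1] 'cc' = {A,S}

Original NTs in T[0,1] deriving "cc": ["A", "S"]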